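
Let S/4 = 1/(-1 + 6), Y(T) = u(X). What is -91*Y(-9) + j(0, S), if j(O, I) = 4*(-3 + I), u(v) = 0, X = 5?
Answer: -44/5 ≈ -8.8000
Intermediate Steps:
Y(T) = 0
S = 4/5 (S = 4/(-1 + 6) = 4/5 ≈ 0.80000)
j(O, I) = -12 + 4*I
-91*Y(-9) + j(0, S) = -91*0 + (-12 + 4*(4/5)) = 0 + (-12 + 16/5) = 0 - 44/5 = -44/5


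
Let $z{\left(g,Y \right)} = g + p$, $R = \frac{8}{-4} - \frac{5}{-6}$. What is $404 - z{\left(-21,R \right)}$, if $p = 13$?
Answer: $412$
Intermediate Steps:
$R = - \frac{7}{6}$ ($R = 8 \left(- \frac{1}{4}\right) - - \frac{5}{6} = -2 + \frac{5}{6} = - \frac{7}{6} \approx -1.1667$)
$z{\left(g,Y \right)} = 13 + g$ ($z{\left(g,Y \right)} = g + 13 = 13 + g$)
$404 - z{\left(-21,R \right)} = 404 - \left(13 - 21\right) = 404 - -8 = 404 + 8 = 412$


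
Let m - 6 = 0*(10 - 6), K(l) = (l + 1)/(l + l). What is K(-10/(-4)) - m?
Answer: -53/10 ≈ -5.3000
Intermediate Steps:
K(l) = (1 + l)/(2*l) (K(l) = (1 + l)/((2*l)) = (1 + l)*(1/(2*l)) = (1 + l)/(2*l))
m = 6 (m = 6 + 0*(10 - 6) = 6 + 0*4 = 6 + 0 = 6)
K(-10/(-4)) - m = (1 - 10/(-4))/(2*((-10/(-4)))) - 1*6 = (1 - 10*(-¼))/(2*((-10*(-¼)))) - 6 = (1 + 5/2)/(2*(5/2)) - 6 = (½)*(⅖)*(7/2) - 6 = 7/10 - 6 = -53/10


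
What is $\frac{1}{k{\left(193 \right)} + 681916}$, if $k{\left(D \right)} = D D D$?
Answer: $\frac{1}{7870973} \approx 1.2705 \cdot 10^{-7}$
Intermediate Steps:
$k{\left(D \right)} = D^{3}$ ($k{\left(D \right)} = D^{2} D = D^{3}$)
$\frac{1}{k{\left(193 \right)} + 681916} = \frac{1}{193^{3} + 681916} = \frac{1}{7189057 + 681916} = \frac{1}{7870973}$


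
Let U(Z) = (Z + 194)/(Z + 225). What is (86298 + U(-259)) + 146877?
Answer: 7928015/34 ≈ 2.3318e+5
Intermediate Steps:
U(Z) = (194 + Z)/(225 + Z)
(86298 + U(-259)) + 146877 = (86298 + (194 - 259)/(225 - 259)) + 146877 = (86298 - 65/(-34)) + 146877 = (86298 - 1/34*(-65)) + 146877 = (86298 + 65/34) + 146877 = 2934197/34 + 146877 = 7928015/34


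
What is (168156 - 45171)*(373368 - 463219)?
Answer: -11050325235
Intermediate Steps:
(168156 - 45171)*(373368 - 463219) = 122985*(-89851) = -11050325235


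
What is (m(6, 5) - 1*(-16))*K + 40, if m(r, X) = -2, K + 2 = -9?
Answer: -114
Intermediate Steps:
K = -11 (K = -2 - 9 = -11)
(m(6, 5) - 1*(-16))*K + 40 = (-2 - 1*(-16))*(-11) + 40 = (-2 + 16)*(-11) + 40 = 14*(-11) + 40 = -154 + 40 = -114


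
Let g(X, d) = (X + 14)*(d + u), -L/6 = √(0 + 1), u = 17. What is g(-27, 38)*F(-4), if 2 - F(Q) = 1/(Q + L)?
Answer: -3003/2 ≈ -1501.5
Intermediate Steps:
L = -6 (L = -6*√(0 + 1) = -6*√1 = -6*1 = -6)
g(X, d) = (14 + X)*(17 + d) (g(X, d) = (X + 14)*(d + 17) = (14 + X)*(17 + d))
F(Q) = 2 - 1/(-6 + Q) (F(Q) = 2 - 1/(Q - 6) = 2 - 1/(-6 + Q))
g(-27, 38)*F(-4) = (238 + 14*38 + 17*(-27) - 27*38)*((-13 + 2*(-4))/(-6 - 4)) = (238 + 532 - 459 - 1026)*((-13 - 8)/(-10)) = -(-143)*(-21)/2 = -715*21/10 = -3003/2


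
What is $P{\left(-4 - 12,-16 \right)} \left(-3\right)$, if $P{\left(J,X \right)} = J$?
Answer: $48$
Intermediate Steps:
$P{\left(-4 - 12,-16 \right)} \left(-3\right) = \left(-4 - 12\right) \left(-3\right) = \left(-16\right) \left(-3\right) = 48$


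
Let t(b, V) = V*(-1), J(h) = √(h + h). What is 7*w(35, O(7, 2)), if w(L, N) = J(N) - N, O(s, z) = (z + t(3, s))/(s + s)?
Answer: 5/2 + I*√35 ≈ 2.5 + 5.9161*I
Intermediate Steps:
J(h) = √2*√h (J(h) = √(2*h) = √2*√h)
t(b, V) = -V
O(s, z) = (z - s)/(2*s) (O(s, z) = (z - s)/(s + s) = (z - s)/((2*s)) = (z - s)*(1/(2*s)) = (z - s)/(2*s))
w(L, N) = -N + √2*√N (w(L, N) = √2*√N - N = -N + √2*√N)
7*w(35, O(7, 2)) = 7*(-(2 - 1*7)/(2*7) + √2*√((½)*(2 - 1*7)/7)) = 7*(-(2 - 7)/(2*7) + √2*√((½)*(⅐)*(2 - 7))) = 7*(-(-5)/(2*7) + √2*√((½)*(⅐)*(-5))) = 7*(-1*(-5/14) + √2*√(-5/14)) = 7*(5/14 + √2*(I*√70/14)) = 7*(5/14 + I*√35/7) = 5/2 + I*√35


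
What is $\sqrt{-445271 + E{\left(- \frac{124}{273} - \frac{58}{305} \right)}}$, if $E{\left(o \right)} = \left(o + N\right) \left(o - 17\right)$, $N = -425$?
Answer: $\frac{i \sqrt{3035021785431614}}{83265} \approx 661.63 i$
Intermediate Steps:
$E{\left(o \right)} = \left(-425 + o\right) \left(-17 + o\right)$ ($E{\left(o \right)} = \left(o - 425\right) \left(o - 17\right) = \left(-425 + o\right) \left(-17 + o\right)$)
$\sqrt{-445271 + E{\left(- \frac{124}{273} - \frac{58}{305} \right)}} = \sqrt{-445271 + \left(7225 + \left(- \frac{124}{273} - \frac{58}{305}\right)^{2} - 442 \left(- \frac{124}{273} - \frac{58}{305}\right)\right)} = \sqrt{-445271 + \left(7225 + \left(- \frac{53654}{83265}\right)^{2} - - \frac{1824236}{6405}\right)} = \sqrt{-445271 + \left(7225 + \frac{2878751716}{6933060225} + \frac{1824236}{6405}\right)} = \sqrt{-445271 + \frac{52068874014361}{6933060225}} = \sqrt{- \frac{3035021785431614}{6933060225}} = \frac{i \sqrt{3035021785431614}}{83265}$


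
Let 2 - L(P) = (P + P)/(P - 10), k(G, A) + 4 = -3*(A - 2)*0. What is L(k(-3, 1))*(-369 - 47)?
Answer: -4160/7 ≈ -594.29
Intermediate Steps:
k(G, A) = -4 (k(G, A) = -4 - 3*(A - 2)*0 = -4 - 3*(-2 + A)*0 = -4 + (6 - 3*A)*0 = -4 + 0 = -4)
L(P) = 2 - 2*P/(-10 + P) (L(P) = 2 - (P + P)/(P - 10) = 2 - 2*P/(-10 + P))
L(k(-3, 1))*(-369 - 47) = (-20/(-10 - 4))*(-369 - 47) = -20/(-14)*(-416) = -20*(-1/14)*(-416) = (10/7)*(-416) = -4160/7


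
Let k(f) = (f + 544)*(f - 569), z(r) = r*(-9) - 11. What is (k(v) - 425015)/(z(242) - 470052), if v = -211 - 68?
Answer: 649735/472241 ≈ 1.3759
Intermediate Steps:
z(r) = -11 - 9*r (z(r) = -9*r - 11 = -11 - 9*r)
v = -279
k(f) = (-569 + f)*(544 + f) (k(f) = (544 + f)*(-569 + f) = (-569 + f)*(544 + f))
(k(v) - 425015)/(z(242) - 470052) = ((-309536 + (-279)² - 25*(-279)) - 425015)/((-11 - 9*242) - 470052) = ((-309536 + 77841 + 6975) - 425015)/((-11 - 2178) - 470052) = (-224720 - 425015)/(-2189 - 470052) = -649735/(-472241) = -649735*(-1/472241) = 649735/472241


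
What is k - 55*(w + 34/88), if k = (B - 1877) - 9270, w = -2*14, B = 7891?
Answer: -6949/4 ≈ -1737.3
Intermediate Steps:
w = -28
k = -3256 (k = (7891 - 1877) - 9270 = 6014 - 9270 = -3256)
k - 55*(w + 34/88) = -3256 - 55*(-28 + 34/88) = -3256 - 55*(-28 + 34*(1/88)) = -3256 - 55*(-28 + 17/44) = -3256 - 55*(-1215)/44 = -3256 - 1*(-6075/4) = -3256 + 6075/4 = -6949/4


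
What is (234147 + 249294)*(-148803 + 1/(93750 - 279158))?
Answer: -13337782646456625/185408 ≈ -7.1937e+10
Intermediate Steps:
(234147 + 249294)*(-148803 + 1/(93750 - 279158)) = 483441*(-148803 + 1/(-185408)) = 483441*(-148803 - 1/185408) = 483441*(-27589266625/185408) = -13337782646456625/185408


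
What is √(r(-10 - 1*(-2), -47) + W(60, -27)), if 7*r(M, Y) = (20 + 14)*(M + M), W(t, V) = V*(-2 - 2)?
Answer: 2*√371/7 ≈ 5.5032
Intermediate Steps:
W(t, V) = -4*V (W(t, V) = V*(-4) = -4*V)
r(M, Y) = 68*M/7 (r(M, Y) = ((20 + 14)*(M + M))/7 = (34*(2*M))/7 = (68*M)/7 = 68*M/7)
√(r(-10 - 1*(-2), -47) + W(60, -27)) = √(68*(-10 - 1*(-2))/7 - 4*(-27)) = √(68*(-10 + 2)/7 + 108) = √((68/7)*(-8) + 108) = √(-544/7 + 108) = √(212/7) = 2*√371/7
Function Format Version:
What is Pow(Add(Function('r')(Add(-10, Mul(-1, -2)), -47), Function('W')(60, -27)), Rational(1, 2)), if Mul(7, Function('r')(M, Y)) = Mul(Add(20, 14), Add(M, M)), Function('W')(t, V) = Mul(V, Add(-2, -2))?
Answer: Mul(Rational(2, 7), Pow(371, Rational(1, 2))) ≈ 5.5032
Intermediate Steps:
Function('W')(t, V) = Mul(-4, V) (Function('W')(t, V) = Mul(V, -4) = Mul(-4, V))
Function('r')(M, Y) = Mul(Rational(68, 7), M) (Function('r')(M, Y) = Mul(Rational(1, 7), Mul(Add(20, 14), Add(M, M))) = Mul(Rational(1, 7), Mul(34, Mul(2, M))) = Mul(Rational(1, 7), Mul(68, M)) = Mul(Rational(68, 7), M))
Pow(Add(Function('r')(Add(-10, Mul(-1, -2)), -47), Function('W')(60, -27)), Rational(1, 2)) = Pow(Add(Mul(Rational(68, 7), Add(-10, Mul(-1, -2))), Mul(-4, -27)), Rational(1, 2)) = Pow(Add(Mul(Rational(68, 7), Add(-10, 2)), 108), Rational(1, 2)) = Pow(Add(Mul(Rational(68, 7), -8), 108), Rational(1, 2)) = Pow(Add(Rational(-544, 7), 108), Rational(1, 2)) = Pow(Rational(212, 7), Rational(1, 2)) = Mul(Rational(2, 7), Pow(371, Rational(1, 2)))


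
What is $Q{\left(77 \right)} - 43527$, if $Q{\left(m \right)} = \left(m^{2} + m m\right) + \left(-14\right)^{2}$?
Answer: $-31473$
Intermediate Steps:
$Q{\left(m \right)} = 196 + 2 m^{2}$ ($Q{\left(m \right)} = \left(m^{2} + m^{2}\right) + 196 = 2 m^{2} + 196 = 196 + 2 m^{2}$)
$Q{\left(77 \right)} - 43527 = \left(196 + 2 \cdot 77^{2}\right) - 43527 = \left(196 + 2 \cdot 5929\right) - 43527 = \left(196 + 11858\right) - 43527 = 12054 - 43527 = -31473$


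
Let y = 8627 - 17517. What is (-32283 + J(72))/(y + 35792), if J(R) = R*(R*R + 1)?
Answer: 341037/26902 ≈ 12.677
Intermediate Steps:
J(R) = R*(1 + R**2) (J(R) = R*(R**2 + 1) = R*(1 + R**2))
y = -8890
(-32283 + J(72))/(y + 35792) = (-32283 + (72 + 72**3))/(-8890 + 35792) = (-32283 + (72 + 373248))/26902 = (-32283 + 373320)*(1/26902) = 341037*(1/26902) = 341037/26902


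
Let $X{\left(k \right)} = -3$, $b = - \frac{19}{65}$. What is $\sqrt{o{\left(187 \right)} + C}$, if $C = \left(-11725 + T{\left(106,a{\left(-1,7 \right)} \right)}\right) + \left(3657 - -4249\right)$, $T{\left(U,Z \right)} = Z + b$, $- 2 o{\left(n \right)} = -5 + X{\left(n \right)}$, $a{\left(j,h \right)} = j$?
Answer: $\frac{i \sqrt{16123835}}{65} \approx 61.776 i$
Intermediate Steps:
$b = - \frac{19}{65}$ ($b = \left(-19\right) \frac{1}{65} = - \frac{19}{65} \approx -0.29231$)
$o{\left(n \right)} = 4$ ($o{\left(n \right)} = - \frac{-5 - 3}{2} = \left(- \frac{1}{2}\right) \left(-8\right) = 4$)
$T{\left(U,Z \right)} = - \frac{19}{65} + Z$ ($T{\left(U,Z \right)} = Z - \frac{19}{65} = - \frac{19}{65} + Z$)
$C = - \frac{248319}{65}$ ($C = \left(-11725 - \frac{84}{65}\right) + \left(3657 - -4249\right) = \left(-11725 - \frac{84}{65}\right) + \left(3657 + 4249\right) = - \frac{762209}{65} + 7906 = - \frac{248319}{65} \approx -3820.3$)
$\sqrt{o{\left(187 \right)} + C} = \sqrt{4 - \frac{248319}{65}} = \sqrt{- \frac{248059}{65}} = \frac{i \sqrt{16123835}}{65}$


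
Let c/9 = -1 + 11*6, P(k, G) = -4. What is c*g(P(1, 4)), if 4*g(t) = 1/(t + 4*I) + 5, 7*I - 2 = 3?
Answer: 19305/32 ≈ 603.28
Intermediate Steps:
I = 5/7 (I = 2/7 + (⅐)*3 = 2/7 + 3/7 = 5/7 ≈ 0.71429)
c = 585 (c = 9*(-1 + 11*6) = 9*(-1 + 66) = 9*65 = 585)
g(t) = 5/4 + 1/(4*(20/7 + t)) (g(t) = (1/(t + 4*(5/7)) + 5)/4 = (1/(t + 20/7) + 5)/4 = (1/(20/7 + t) + 5)/4 = (5 + 1/(20/7 + t))/4 = 5/4 + 1/(4*(20/7 + t)))
c*g(P(1, 4)) = 585*((107 + 35*(-4))/(4*(20 + 7*(-4)))) = 585*((107 - 140)/(4*(20 - 28))) = 585*((¼)*(-33)/(-8)) = 585*((¼)*(-⅛)*(-33)) = 585*(33/32) = 19305/32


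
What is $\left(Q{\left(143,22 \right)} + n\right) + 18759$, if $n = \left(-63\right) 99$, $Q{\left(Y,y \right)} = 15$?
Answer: $12537$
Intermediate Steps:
$n = -6237$
$\left(Q{\left(143,22 \right)} + n\right) + 18759 = \left(15 - 6237\right) + 18759 = -6222 + 18759 = 12537$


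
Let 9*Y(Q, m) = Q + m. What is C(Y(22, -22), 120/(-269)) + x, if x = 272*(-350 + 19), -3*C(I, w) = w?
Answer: -24218568/269 ≈ -90032.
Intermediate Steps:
Y(Q, m) = Q/9 + m/9 (Y(Q, m) = (Q + m)/9 = Q/9 + m/9)
C(I, w) = -w/3
x = -90032 (x = 272*(-331) = -90032)
C(Y(22, -22), 120/(-269)) + x = -40/(-269) - 90032 = -40*(-1)/269 - 90032 = -⅓*(-120/269) - 90032 = 40/269 - 90032 = -24218568/269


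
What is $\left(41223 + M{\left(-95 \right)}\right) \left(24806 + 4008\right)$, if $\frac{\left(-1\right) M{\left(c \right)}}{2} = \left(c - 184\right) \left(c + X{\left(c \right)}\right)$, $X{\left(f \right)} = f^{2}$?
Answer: $144766232682$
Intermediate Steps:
$M{\left(c \right)} = - 2 \left(-184 + c\right) \left(c + c^{2}\right)$ ($M{\left(c \right)} = - 2 \left(c - 184\right) \left(c + c^{2}\right) = - 2 \left(-184 + c\right) \left(c + c^{2}\right)$)
$\left(41223 + M{\left(-95 \right)}\right) \left(24806 + 4008\right) = \left(41223 + 2 \left(-95\right) \left(184 - \left(-95\right)^{2} + 183 \left(-95\right)\right)\right) \left(24806 + 4008\right) = \left(41223 + 2 \left(-95\right) \left(184 - 9025 - 17385\right)\right) 28814 = \left(41223 + 2 \left(-95\right) \left(-26226\right)\right) 28814 = \left(41223 + 4982940\right) 28814 = 5024163 \cdot 28814 = 144766232682$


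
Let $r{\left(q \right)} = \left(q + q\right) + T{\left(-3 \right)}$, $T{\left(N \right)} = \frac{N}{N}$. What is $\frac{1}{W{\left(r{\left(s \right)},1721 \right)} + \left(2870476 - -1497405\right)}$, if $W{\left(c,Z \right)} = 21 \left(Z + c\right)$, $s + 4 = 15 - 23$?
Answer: $\frac{1}{4403539} \approx 2.2709 \cdot 10^{-7}$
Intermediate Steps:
$s = -12$ ($s = -4 + \left(15 - 23\right) = -4 - 8 = -12$)
$T{\left(N \right)} = 1$
$r{\left(q \right)} = 1 + 2 q$ ($r{\left(q \right)} = \left(q + q\right) + 1 = 2 q + 1 = 1 + 2 q$)
$W{\left(c,Z \right)} = 21 Z + 21 c$
$\frac{1}{W{\left(r{\left(s \right)},1721 \right)} + \left(2870476 - -1497405\right)} = \frac{1}{\left(21 \cdot 1721 + 21 \left(1 + 2 \left(-12\right)\right)\right) + \left(2870476 - -1497405\right)} = \frac{1}{\left(36141 + 21 \left(1 - 24\right)\right) + \left(2870476 + 1497405\right)} = \frac{1}{\left(36141 + 21 \left(-23\right)\right) + 4367881} = \frac{1}{\left(36141 - 483\right) + 4367881} = \frac{1}{35658 + 4367881} = \frac{1}{4403539}$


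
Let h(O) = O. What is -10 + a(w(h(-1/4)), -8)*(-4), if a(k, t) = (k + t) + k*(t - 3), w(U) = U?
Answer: 12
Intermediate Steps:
a(k, t) = k + t + k*(-3 + t) (a(k, t) = (k + t) + k*(-3 + t) = k + t + k*(-3 + t))
-10 + a(w(h(-1/4)), -8)*(-4) = -10 + (-8 - (-2)/4 - 1/4*(-8))*(-4) = -10 + (-8 - (-2)/4 - 1*1/4*(-8))*(-4) = -10 + (-8 - 2*(-1/4) - 1/4*(-8))*(-4) = -10 + (-8 + 1/2 + 2)*(-4) = -10 - 11/2*(-4) = -10 + 22 = 12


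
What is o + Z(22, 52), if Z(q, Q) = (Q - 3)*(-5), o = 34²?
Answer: 911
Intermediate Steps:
o = 1156
Z(q, Q) = 15 - 5*Q (Z(q, Q) = (-3 + Q)*(-5) = 15 - 5*Q)
o + Z(22, 52) = 1156 + (15 - 5*52) = 1156 + (15 - 260) = 1156 - 245 = 911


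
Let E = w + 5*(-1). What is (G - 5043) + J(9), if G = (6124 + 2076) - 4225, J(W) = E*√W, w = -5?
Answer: -1098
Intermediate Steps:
E = -10 (E = -5 + 5*(-1) = -5 - 5 = -10)
J(W) = -10*√W
G = 3975 (G = 8200 - 4225 = 3975)
(G - 5043) + J(9) = (3975 - 5043) - 10*√9 = -1068 - 10*3 = -1068 - 30 = -1098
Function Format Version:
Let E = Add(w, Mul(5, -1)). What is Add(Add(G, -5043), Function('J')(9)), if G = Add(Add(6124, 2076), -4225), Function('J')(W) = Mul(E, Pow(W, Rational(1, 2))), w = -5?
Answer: -1098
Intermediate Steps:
E = -10 (E = Add(-5, Mul(5, -1)) = Add(-5, -5) = -10)
Function('J')(W) = Mul(-10, Pow(W, Rational(1, 2)))
G = 3975 (G = Add(8200, -4225) = 3975)
Add(Add(G, -5043), Function('J')(9)) = Add(Add(3975, -5043), Mul(-10, Pow(9, Rational(1, 2)))) = Add(-1068, Mul(-10, 3)) = Add(-1068, -30) = -1098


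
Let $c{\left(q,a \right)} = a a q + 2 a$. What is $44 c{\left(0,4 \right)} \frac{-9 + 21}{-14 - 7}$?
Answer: $- \frac{1408}{7} \approx -201.14$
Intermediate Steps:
$c{\left(q,a \right)} = 2 a + q a^{2}$ ($c{\left(q,a \right)} = a^{2} q + 2 a = q a^{2} + 2 a = 2 a + q a^{2}$)
$44 c{\left(0,4 \right)} \frac{-9 + 21}{-14 - 7} = 44 \cdot 4 \left(2 + 4 \cdot 0\right) \frac{-9 + 21}{-14 - 7} = 44 \cdot 4 \left(2 + 0\right) \frac{12}{-21} = 44 \cdot 4 \cdot 2 \cdot 12 \left(- \frac{1}{21}\right) = 44 \cdot 8 \left(- \frac{4}{7}\right) = 352 \left(- \frac{4}{7}\right) = - \frac{1408}{7}$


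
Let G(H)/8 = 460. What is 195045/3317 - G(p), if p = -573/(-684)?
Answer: -12011515/3317 ≈ -3621.2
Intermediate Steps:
p = 191/228 (p = -573*(-1/684) = 191/228 ≈ 0.83772)
G(H) = 3680 (G(H) = 8*460 = 3680)
195045/3317 - G(p) = 195045/3317 - 1*3680 = 195045*(1/3317) - 3680 = 195045/3317 - 3680 = -12011515/3317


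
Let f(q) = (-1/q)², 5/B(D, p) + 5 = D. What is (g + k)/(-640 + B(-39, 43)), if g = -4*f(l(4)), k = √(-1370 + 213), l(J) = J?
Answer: 11/28165 - 44*I*√1157/28165 ≈ 0.00039056 - 0.053139*I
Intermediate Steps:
B(D, p) = 5/(-5 + D)
f(q) = q⁻²
k = I*√1157 (k = √(-1157) = I*√1157 ≈ 34.015*I)
g = -¼ (g = -4/4² = -4*1/16 = -¼ ≈ -0.25000)
(g + k)/(-640 + B(-39, 43)) = (-¼ + I*√1157)/(-640 + 5/(-5 - 39)) = (-¼ + I*√1157)/(-640 + 5/(-44)) = (-¼ + I*√1157)/(-640 + 5*(-1/44)) = (-¼ + I*√1157)/(-640 - 5/44) = (-¼ + I*√1157)/(-28165/44) = (-¼ + I*√1157)*(-44/28165) = 11/28165 - 44*I*√1157/28165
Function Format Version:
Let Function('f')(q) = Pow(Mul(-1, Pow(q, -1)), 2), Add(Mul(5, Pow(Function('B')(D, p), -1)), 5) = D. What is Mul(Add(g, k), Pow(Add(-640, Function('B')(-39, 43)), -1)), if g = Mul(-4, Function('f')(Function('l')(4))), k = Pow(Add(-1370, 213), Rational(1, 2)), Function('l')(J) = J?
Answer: Add(Rational(11, 28165), Mul(Rational(-44, 28165), I, Pow(1157, Rational(1, 2)))) ≈ Add(0.00039056, Mul(-0.053139, I))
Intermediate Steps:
Function('B')(D, p) = Mul(5, Pow(Add(-5, D), -1))
Function('f')(q) = Pow(q, -2)
k = Mul(I, Pow(1157, Rational(1, 2))) (k = Pow(-1157, Rational(1, 2)) = Mul(I, Pow(1157, Rational(1, 2))) ≈ Mul(34.015, I))
g = Rational(-1, 4) (g = Mul(-4, Pow(4, -2)) = Mul(-4, Rational(1, 16)) = Rational(-1, 4) ≈ -0.25000)
Mul(Add(g, k), Pow(Add(-640, Function('B')(-39, 43)), -1)) = Mul(Add(Rational(-1, 4), Mul(I, Pow(1157, Rational(1, 2)))), Pow(Add(-640, Mul(5, Pow(Add(-5, -39), -1))), -1)) = Mul(Add(Rational(-1, 4), Mul(I, Pow(1157, Rational(1, 2)))), Pow(Add(-640, Mul(5, Pow(-44, -1))), -1)) = Mul(Add(Rational(-1, 4), Mul(I, Pow(1157, Rational(1, 2)))), Pow(Add(-640, Mul(5, Rational(-1, 44))), -1)) = Mul(Add(Rational(-1, 4), Mul(I, Pow(1157, Rational(1, 2)))), Pow(Add(-640, Rational(-5, 44)), -1)) = Mul(Add(Rational(-1, 4), Mul(I, Pow(1157, Rational(1, 2)))), Pow(Rational(-28165, 44), -1)) = Mul(Add(Rational(-1, 4), Mul(I, Pow(1157, Rational(1, 2)))), Rational(-44, 28165)) = Add(Rational(11, 28165), Mul(Rational(-44, 28165), I, Pow(1157, Rational(1, 2))))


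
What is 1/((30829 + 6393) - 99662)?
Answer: -1/62440 ≈ -1.6015e-5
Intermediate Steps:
1/((30829 + 6393) - 99662) = 1/(37222 - 99662) = 1/(-62440) = -1/62440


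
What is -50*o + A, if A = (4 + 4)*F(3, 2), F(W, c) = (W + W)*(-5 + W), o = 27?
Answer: -1446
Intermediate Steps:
F(W, c) = 2*W*(-5 + W) (F(W, c) = (2*W)*(-5 + W) = 2*W*(-5 + W))
A = -96 (A = (4 + 4)*(2*3*(-5 + 3)) = 8*(2*3*(-2)) = 8*(-12) = -96)
-50*o + A = -50*27 - 96 = -1350 - 96 = -1446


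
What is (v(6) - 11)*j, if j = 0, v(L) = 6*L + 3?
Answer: 0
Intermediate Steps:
v(L) = 3 + 6*L
(v(6) - 11)*j = ((3 + 6*6) - 11)*0 = ((3 + 36) - 11)*0 = (39 - 11)*0 = 28*0 = 0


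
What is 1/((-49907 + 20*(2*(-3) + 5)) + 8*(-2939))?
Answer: -1/73439 ≈ -1.3617e-5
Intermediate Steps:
1/((-49907 + 20*(2*(-3) + 5)) + 8*(-2939)) = 1/((-49907 + 20*(-6 + 5)) - 23512) = 1/((-49907 + 20*(-1)) - 23512) = 1/((-49907 - 20) - 23512) = 1/(-49927 - 23512) = 1/(-73439) = -1/73439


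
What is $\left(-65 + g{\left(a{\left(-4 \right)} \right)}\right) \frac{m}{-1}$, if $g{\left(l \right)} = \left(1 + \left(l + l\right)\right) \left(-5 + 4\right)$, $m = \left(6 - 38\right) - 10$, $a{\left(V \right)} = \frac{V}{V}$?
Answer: $-2856$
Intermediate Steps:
$a{\left(V \right)} = 1$
$m = -42$ ($m = -32 - 10 = -42$)
$g{\left(l \right)} = -1 - 2 l$ ($g{\left(l \right)} = \left(1 + 2 l\right) \left(-1\right) = -1 - 2 l$)
$\left(-65 + g{\left(a{\left(-4 \right)} \right)}\right) \frac{m}{-1} = \left(-65 - 3\right) \left(- \frac{42}{-1}\right) = \left(-65 - 3\right) \left(\left(-42\right) \left(-1\right)\right) = \left(-65 - 3\right) 42 = \left(-68\right) 42 = -2856$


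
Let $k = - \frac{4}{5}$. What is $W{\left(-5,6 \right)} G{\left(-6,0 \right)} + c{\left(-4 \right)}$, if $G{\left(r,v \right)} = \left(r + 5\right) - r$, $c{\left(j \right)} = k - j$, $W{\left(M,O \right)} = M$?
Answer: $- \frac{109}{5} \approx -21.8$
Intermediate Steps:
$k = - \frac{4}{5}$ ($k = \left(-4\right) \frac{1}{5} = - \frac{4}{5} \approx -0.8$)
$c{\left(j \right)} = - \frac{4}{5} - j$
$G{\left(r,v \right)} = 5$ ($G{\left(r,v \right)} = \left(5 + r\right) - r = 5$)
$W{\left(-5,6 \right)} G{\left(-6,0 \right)} + c{\left(-4 \right)} = \left(-5\right) 5 - - \frac{16}{5} = -25 + \left(- \frac{4}{5} + 4\right) = -25 + \frac{16}{5} = - \frac{109}{5}$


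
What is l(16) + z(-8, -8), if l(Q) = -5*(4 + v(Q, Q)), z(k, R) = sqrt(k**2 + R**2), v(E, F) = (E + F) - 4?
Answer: -160 + 8*sqrt(2) ≈ -148.69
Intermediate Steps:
v(E, F) = -4 + E + F
z(k, R) = sqrt(R**2 + k**2)
l(Q) = -10*Q (l(Q) = -5*(4 + (-4 + Q + Q)) = -5*(4 + (-4 + 2*Q)) = -10*Q)
l(16) + z(-8, -8) = -10*16 + sqrt((-8)**2 + (-8)**2) = -160 + sqrt(64 + 64) = -160 + sqrt(128) = -160 + 8*sqrt(2)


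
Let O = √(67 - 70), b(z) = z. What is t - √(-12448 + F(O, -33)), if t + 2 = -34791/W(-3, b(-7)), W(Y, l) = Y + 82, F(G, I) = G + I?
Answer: -34949/79 - √(-12481 + I*√3) ≈ -442.4 - 111.72*I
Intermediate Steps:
O = I*√3 (O = √(-3) = I*√3 ≈ 1.732*I)
W(Y, l) = 82 + Y
t = -34949/79 (t = -2 - 34791/(82 - 3) = -2 - 34791/79 = -34949/79 ≈ -442.39)
t - √(-12448 + F(O, -33)) = -34949/79 - √(-12448 + (I*√3 - 33)) = -34949/79 - √(-12448 + (-33 + I*√3)) = -34949/79 - √(-12481 + I*√3)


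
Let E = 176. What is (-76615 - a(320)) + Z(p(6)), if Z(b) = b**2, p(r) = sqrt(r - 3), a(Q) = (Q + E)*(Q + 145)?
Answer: -307252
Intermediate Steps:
a(Q) = (145 + Q)*(176 + Q) (a(Q) = (Q + 176)*(Q + 145) = (176 + Q)*(145 + Q) = (145 + Q)*(176 + Q))
p(r) = sqrt(-3 + r)
(-76615 - a(320)) + Z(p(6)) = (-76615 - (25520 + 320**2 + 321*320)) + (sqrt(-3 + 6))**2 = (-76615 - (25520 + 102400 + 102720)) + (sqrt(3))**2 = (-76615 - 1*230640) + 3 = (-76615 - 230640) + 3 = -307255 + 3 = -307252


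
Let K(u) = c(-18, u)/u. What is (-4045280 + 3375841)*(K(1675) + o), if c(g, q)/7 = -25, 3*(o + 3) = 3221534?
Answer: -144493155731606/201 ≈ -7.1887e+11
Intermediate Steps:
o = 3221525/3 (o = -3 + (⅓)*3221534 = -3 + 3221534/3 = 3221525/3 ≈ 1.0738e+6)
c(g, q) = -175 (c(g, q) = 7*(-25) = -175)
K(u) = -175/u
(-4045280 + 3375841)*(K(1675) + o) = (-4045280 + 3375841)*(-175/1675 + 3221525/3) = -669439*(-175*1/1675 + 3221525/3) = -669439*(-7/67 + 3221525/3) = -669439*215842154/201 = -144493155731606/201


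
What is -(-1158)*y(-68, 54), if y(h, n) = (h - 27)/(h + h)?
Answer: 55005/68 ≈ 808.90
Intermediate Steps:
y(h, n) = (-27 + h)/(2*h) (y(h, n) = (-27 + h)/((2*h)) = (-27 + h)*(1/(2*h)) = (-27 + h)/(2*h))
-(-1158)*y(-68, 54) = -(-1158)*(1/2)*(-27 - 68)/(-68) = -(-1158)*(1/2)*(-1/68)*(-95) = -(-1158)*95/136 = -1*(-55005/68) = 55005/68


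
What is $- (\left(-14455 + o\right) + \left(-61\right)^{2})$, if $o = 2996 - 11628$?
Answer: $19366$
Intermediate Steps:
$o = -8632$ ($o = 2996 - 11628 = -8632$)
$- (\left(-14455 + o\right) + \left(-61\right)^{2}) = - (\left(-14455 - 8632\right) + \left(-61\right)^{2}) = - (-23087 + 3721) = \left(-1\right) \left(-19366\right) = 19366$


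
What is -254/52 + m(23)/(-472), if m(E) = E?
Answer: -30271/6136 ≈ -4.9333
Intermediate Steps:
-254/52 + m(23)/(-472) = -254/52 + 23/(-472) = -254*1/52 + 23*(-1/472) = -127/26 - 23/472 = -30271/6136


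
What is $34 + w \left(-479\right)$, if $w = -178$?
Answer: $85296$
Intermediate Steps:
$34 + w \left(-479\right) = 34 - -85262 = 34 + 85262 = 85296$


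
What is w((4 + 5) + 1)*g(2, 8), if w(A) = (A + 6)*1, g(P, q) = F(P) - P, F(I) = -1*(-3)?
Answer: 16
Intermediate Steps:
F(I) = 3
g(P, q) = 3 - P
w(A) = 6 + A (w(A) = (6 + A)*1 = 6 + A)
w((4 + 5) + 1)*g(2, 8) = (6 + ((4 + 5) + 1))*(3 - 1*2) = (6 + (9 + 1))*(3 - 2) = (6 + 10)*1 = 16*1 = 16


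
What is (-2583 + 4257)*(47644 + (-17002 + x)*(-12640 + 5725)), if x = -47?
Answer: 197434035846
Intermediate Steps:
(-2583 + 4257)*(47644 + (-17002 + x)*(-12640 + 5725)) = (-2583 + 4257)*(47644 + (-17002 - 47)*(-12640 + 5725)) = 1674*(47644 - 17049*(-6915)) = 1674*(47644 + 117893835) = 1674*117941479 = 197434035846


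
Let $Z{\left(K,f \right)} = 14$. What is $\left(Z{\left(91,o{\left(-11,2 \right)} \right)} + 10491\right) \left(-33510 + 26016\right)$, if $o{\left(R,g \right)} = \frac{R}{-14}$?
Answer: $-78724470$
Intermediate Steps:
$o{\left(R,g \right)} = - \frac{R}{14}$ ($o{\left(R,g \right)} = R \left(- \frac{1}{14}\right) = - \frac{R}{14}$)
$\left(Z{\left(91,o{\left(-11,2 \right)} \right)} + 10491\right) \left(-33510 + 26016\right) = \left(14 + 10491\right) \left(-33510 + 26016\right) = 10505 \left(-7494\right) = -78724470$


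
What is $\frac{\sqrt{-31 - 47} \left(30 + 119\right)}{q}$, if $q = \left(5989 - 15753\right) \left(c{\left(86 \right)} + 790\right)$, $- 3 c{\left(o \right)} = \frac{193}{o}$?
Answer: $- \frac{19221 i \sqrt{78}}{994107014} \approx - 0.00017076 i$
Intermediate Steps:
$c{\left(o \right)} = - \frac{193}{3 o}$ ($c{\left(o \right)} = - \frac{193 \frac{1}{o}}{3} = - \frac{193}{3 o}$)
$q = - \frac{994107014}{129}$ ($q = \left(5989 - 15753\right) \left(- \frac{193}{3 \cdot 86} + 790\right) = - 9764 \left(\left(- \frac{193}{3}\right) \frac{1}{86} + 790\right) = - 9764 \left(- \frac{193}{258} + 790\right) = \left(-9764\right) \frac{203627}{258} = - \frac{994107014}{129} \approx -7.7063 \cdot 10^{6}$)
$\frac{\sqrt{-31 - 47} \left(30 + 119\right)}{q} = \frac{\sqrt{-31 - 47} \left(30 + 119\right)}{- \frac{994107014}{129}} = \sqrt{-78} \cdot 149 \left(- \frac{129}{994107014}\right) = i \sqrt{78} \cdot 149 \left(- \frac{129}{994107014}\right) = 149 i \sqrt{78} \left(- \frac{129}{994107014}\right) = - \frac{19221 i \sqrt{78}}{994107014}$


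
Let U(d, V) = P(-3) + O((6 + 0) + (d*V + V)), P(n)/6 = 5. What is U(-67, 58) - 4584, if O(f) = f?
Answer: -8376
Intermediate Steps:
P(n) = 30 (P(n) = 6*5 = 30)
U(d, V) = 36 + V + V*d (U(d, V) = 30 + ((6 + 0) + (d*V + V)) = 30 + (6 + (V*d + V)) = 30 + (6 + (V + V*d)) = 30 + (6 + V + V*d) = 36 + V + V*d)
U(-67, 58) - 4584 = (36 + 58 + 58*(-67)) - 4584 = (36 + 58 - 3886) - 4584 = -3792 - 4584 = -8376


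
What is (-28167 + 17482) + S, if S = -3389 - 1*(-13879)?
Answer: -195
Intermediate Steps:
S = 10490 (S = -3389 + 13879 = 10490)
(-28167 + 17482) + S = (-28167 + 17482) + 10490 = -10685 + 10490 = -195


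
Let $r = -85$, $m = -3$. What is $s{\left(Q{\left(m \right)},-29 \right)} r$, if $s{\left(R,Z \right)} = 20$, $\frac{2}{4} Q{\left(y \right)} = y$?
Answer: $-1700$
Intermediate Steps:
$Q{\left(y \right)} = 2 y$
$s{\left(Q{\left(m \right)},-29 \right)} r = 20 \left(-85\right) = -1700$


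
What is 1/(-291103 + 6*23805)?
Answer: -1/148273 ≈ -6.7443e-6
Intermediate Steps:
1/(-291103 + 6*23805) = 1/(-291103 + 142830) = 1/(-148273) = -1/148273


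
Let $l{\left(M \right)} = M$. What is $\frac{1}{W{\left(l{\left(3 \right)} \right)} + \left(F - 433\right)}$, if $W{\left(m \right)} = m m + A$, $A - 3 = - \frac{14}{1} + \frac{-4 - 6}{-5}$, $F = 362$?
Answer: $- \frac{1}{71} \approx -0.014085$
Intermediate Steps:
$A = -9$ ($A = 3 - \left(14 - \frac{-4 - 6}{-5}\right) = 3 - \left(14 - \left(-4 - 6\right) \left(- \frac{1}{5}\right)\right) = 3 - 12 = -9$)
$W{\left(m \right)} = -9 + m^{2}$ ($W{\left(m \right)} = m m - 9 = m^{2} - 9 = -9 + m^{2}$)
$\frac{1}{W{\left(l{\left(3 \right)} \right)} + \left(F - 433\right)} = \frac{1}{\left(-9 + 3^{2}\right) + \left(362 - 433\right)} = \frac{1}{\left(-9 + 9\right) - 71} = \frac{1}{0 - 71} = \frac{1}{-71} = - \frac{1}{71}$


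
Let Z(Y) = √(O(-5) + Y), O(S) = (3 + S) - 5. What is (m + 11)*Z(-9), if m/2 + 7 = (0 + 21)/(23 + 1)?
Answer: -5*I ≈ -5.0*I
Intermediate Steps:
O(S) = -2 + S
Z(Y) = √(-7 + Y) (Z(Y) = √((-2 - 5) + Y) = √(-7 + Y))
m = -49/4 (m = -14 + 2*((0 + 21)/(23 + 1)) = -14 + 2*(21/24) = -14 + 2*(21*(1/24)) = -14 + 2*(7/8) = -14 + 7/4 = -49/4 ≈ -12.250)
(m + 11)*Z(-9) = (-49/4 + 11)*√(-7 - 9) = -5*I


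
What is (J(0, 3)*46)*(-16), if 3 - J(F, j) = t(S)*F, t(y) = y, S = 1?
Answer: -2208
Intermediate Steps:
J(F, j) = 3 - F
(J(0, 3)*46)*(-16) = ((3 - 1*0)*46)*(-16) = ((3 + 0)*46)*(-16) = (3*46)*(-16) = 138*(-16) = -2208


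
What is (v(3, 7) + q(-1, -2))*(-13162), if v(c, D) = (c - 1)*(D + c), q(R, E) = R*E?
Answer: -289564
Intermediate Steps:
q(R, E) = E*R
v(c, D) = (-1 + c)*(D + c)
(v(3, 7) + q(-1, -2))*(-13162) = ((3**2 - 1*7 - 1*3 + 7*3) - 2*(-1))*(-13162) = ((9 - 7 - 3 + 21) + 2)*(-13162) = (20 + 2)*(-13162) = 22*(-13162) = -289564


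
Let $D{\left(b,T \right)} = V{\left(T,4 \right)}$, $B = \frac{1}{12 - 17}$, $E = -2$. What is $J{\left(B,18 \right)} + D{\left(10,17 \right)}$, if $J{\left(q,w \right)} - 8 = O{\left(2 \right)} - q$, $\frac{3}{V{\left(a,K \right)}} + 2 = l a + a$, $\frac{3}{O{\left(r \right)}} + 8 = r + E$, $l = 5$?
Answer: $\frac{1571}{200} \approx 7.855$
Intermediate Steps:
$O{\left(r \right)} = \frac{3}{-10 + r}$ ($O{\left(r \right)} = \frac{3}{-8 + \left(r - 2\right)} = \frac{3}{-8 + \left(-2 + r\right)} = \frac{3}{-10 + r}$)
$B = - \frac{1}{5}$ ($B = \frac{1}{-5} = - \frac{1}{5} \approx -0.2$)
$V{\left(a,K \right)} = \frac{3}{-2 + 6 a}$ ($V{\left(a,K \right)} = \frac{3}{-2 + \left(5 a + a\right)} = \frac{3}{-2 + 6 a}$)
$J{\left(q,w \right)} = \frac{61}{8} - q$ ($J{\left(q,w \right)} = 8 - \left(q - \frac{3}{-10 + 2}\right) = 8 - \left(\frac{3}{8} + q\right) = \frac{61}{8} - q$)
$D{\left(b,T \right)} = \frac{3}{2 \left(-1 + 3 T\right)}$
$J{\left(B,18 \right)} + D{\left(10,17 \right)} = \left(\frac{61}{8} - - \frac{1}{5}\right) + \frac{3}{2 \left(-1 + 3 \cdot 17\right)} = \left(\frac{61}{8} + \frac{1}{5}\right) + \frac{3}{2 \left(-1 + 51\right)} = \frac{313}{40} + \frac{3}{2 \cdot 50} = \frac{313}{40} + \frac{3}{2} \cdot \frac{1}{50} = \frac{313}{40} + \frac{3}{100} = \frac{1571}{200}$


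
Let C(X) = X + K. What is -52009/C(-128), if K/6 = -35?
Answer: 52009/338 ≈ 153.87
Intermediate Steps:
K = -210 (K = 6*(-35) = -210)
C(X) = -210 + X (C(X) = X - 210 = -210 + X)
-52009/C(-128) = -52009/(-210 - 128) = -52009/(-338) = -52009*(-1/338) = 52009/338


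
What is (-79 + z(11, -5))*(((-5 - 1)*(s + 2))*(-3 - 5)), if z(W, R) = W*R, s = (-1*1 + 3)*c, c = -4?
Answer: 38592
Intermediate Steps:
s = -8 (s = (-1*1 + 3)*(-4) = (-1 + 3)*(-4) = 2*(-4) = -8)
z(W, R) = R*W
(-79 + z(11, -5))*(((-5 - 1)*(s + 2))*(-3 - 5)) = (-79 - 5*11)*(((-5 - 1)*(-8 + 2))*(-3 - 5)) = (-79 - 55)*(-6*(-6)*(-8)) = -4824*(-8) = -134*(-288) = 38592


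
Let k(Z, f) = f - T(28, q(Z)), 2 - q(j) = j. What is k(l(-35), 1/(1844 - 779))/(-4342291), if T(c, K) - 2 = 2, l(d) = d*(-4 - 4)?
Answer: 4259/4624539915 ≈ 9.2096e-7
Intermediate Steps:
q(j) = 2 - j
l(d) = -8*d (l(d) = d*(-8) = -8*d)
T(c, K) = 4 (T(c, K) = 2 + 2 = 4)
k(Z, f) = -4 + f (k(Z, f) = f - 1*4 = f - 4 = -4 + f)
k(l(-35), 1/(1844 - 779))/(-4342291) = (-4 + 1/(1844 - 779))/(-4342291) = (-4 + 1/1065)*(-1/4342291) = -4259/1065*(-1/4342291) = 4259/4624539915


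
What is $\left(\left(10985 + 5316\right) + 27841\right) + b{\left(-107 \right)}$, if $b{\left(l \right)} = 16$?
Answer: $44158$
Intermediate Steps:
$\left(\left(10985 + 5316\right) + 27841\right) + b{\left(-107 \right)} = \left(\left(10985 + 5316\right) + 27841\right) + 16 = \left(16301 + 27841\right) + 16 = 44142 + 16 = 44158$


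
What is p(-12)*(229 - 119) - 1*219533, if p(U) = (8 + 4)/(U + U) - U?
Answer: -218268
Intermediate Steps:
p(U) = -U + 6/U (p(U) = 12/((2*U)) - U = 12*(1/(2*U)) - U = 6/U - U = -U + 6/U)
p(-12)*(229 - 119) - 1*219533 = (-1*(-12) + 6/(-12))*(229 - 119) - 1*219533 = (12 + 6*(-1/12))*110 - 219533 = (12 - ½)*110 - 219533 = (23/2)*110 - 219533 = 1265 - 219533 = -218268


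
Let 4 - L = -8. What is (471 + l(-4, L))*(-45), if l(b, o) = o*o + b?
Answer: -27495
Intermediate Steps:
L = 12 (L = 4 - 1*(-8) = 4 + 8 = 12)
l(b, o) = b + o**2 (l(b, o) = o**2 + b = b + o**2)
(471 + l(-4, L))*(-45) = (471 + (-4 + 12**2))*(-45) = (471 + (-4 + 144))*(-45) = (471 + 140)*(-45) = 611*(-45) = -27495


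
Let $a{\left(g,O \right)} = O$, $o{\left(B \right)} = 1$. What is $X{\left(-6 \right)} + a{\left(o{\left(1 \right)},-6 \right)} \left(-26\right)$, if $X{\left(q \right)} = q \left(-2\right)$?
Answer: $168$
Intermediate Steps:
$X{\left(q \right)} = - 2 q$
$X{\left(-6 \right)} + a{\left(o{\left(1 \right)},-6 \right)} \left(-26\right) = \left(-2\right) \left(-6\right) - -156 = 12 + 156 = 168$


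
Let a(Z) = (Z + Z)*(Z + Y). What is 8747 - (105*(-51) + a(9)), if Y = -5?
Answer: 14030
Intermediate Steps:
a(Z) = 2*Z*(-5 + Z) (a(Z) = (Z + Z)*(Z - 5) = (2*Z)*(-5 + Z) = 2*Z*(-5 + Z))
8747 - (105*(-51) + a(9)) = 8747 - (105*(-51) + 2*9*(-5 + 9)) = 8747 - (-5355 + 2*9*4) = 8747 - (-5355 + 72) = 8747 - 1*(-5283) = 8747 + 5283 = 14030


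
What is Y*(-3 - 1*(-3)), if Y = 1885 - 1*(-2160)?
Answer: 0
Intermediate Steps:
Y = 4045 (Y = 1885 + 2160 = 4045)
Y*(-3 - 1*(-3)) = 4045*(-3 - 1*(-3)) = 4045*(-3 + 3) = 4045*0 = 0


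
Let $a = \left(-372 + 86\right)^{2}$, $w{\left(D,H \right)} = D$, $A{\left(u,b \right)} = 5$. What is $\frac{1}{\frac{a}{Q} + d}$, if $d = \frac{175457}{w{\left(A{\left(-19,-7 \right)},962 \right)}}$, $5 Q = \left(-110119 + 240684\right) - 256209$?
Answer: $\frac{157055}{5510768602} \approx 2.85 \cdot 10^{-5}$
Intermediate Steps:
$Q = - \frac{125644}{5}$ ($Q = \frac{\left(-110119 + 240684\right) - 256209}{5} = \frac{130565 - 256209}{5} = \frac{1}{5} \left(-125644\right) = - \frac{125644}{5} \approx -25129.0$)
$a = 81796$ ($a = \left(-286\right)^{2} = 81796$)
$d = \frac{175457}{5} \approx 35091.0$
$\frac{1}{\frac{a}{Q} + d} = \frac{1}{\frac{81796}{- \frac{125644}{5}} + \frac{175457}{5}} = \frac{1}{81796 \left(- \frac{5}{125644}\right) + \frac{175457}{5}} = \frac{1}{- \frac{102245}{31411} + \frac{175457}{5}} = \frac{1}{\frac{5510768602}{157055}} = \frac{157055}{5510768602}$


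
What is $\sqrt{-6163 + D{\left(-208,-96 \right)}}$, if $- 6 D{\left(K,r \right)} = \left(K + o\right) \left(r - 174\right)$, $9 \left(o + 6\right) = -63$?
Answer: $2 i \sqrt{4027} \approx 126.92 i$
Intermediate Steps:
$o = -13$ ($o = -6 + \frac{1}{9} \left(-63\right) = -6 - 7 = -13$)
$D{\left(K,r \right)} = - \frac{\left(-174 + r\right) \left(-13 + K\right)}{6}$ ($D{\left(K,r \right)} = - \frac{\left(K - 13\right) \left(r - 174\right)}{6} = - \frac{\left(-13 + K\right) \left(-174 + r\right)}{6} = - \frac{\left(-174 + r\right) \left(-13 + K\right)}{6}$)
$\sqrt{-6163 + D{\left(-208,-96 \right)}} = \sqrt{-6163 + \left(-377 + 29 \left(-208\right) + \frac{13}{6} \left(-96\right) - \left(- \frac{104}{3}\right) \left(-96\right)\right)} = \sqrt{-6163 - 9945} = \sqrt{-16108} = 2 i \sqrt{4027}$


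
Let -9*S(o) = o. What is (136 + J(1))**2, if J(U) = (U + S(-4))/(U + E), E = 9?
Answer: 150136009/8100 ≈ 18535.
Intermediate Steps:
S(o) = -o/9
J(U) = (4/9 + U)/(9 + U) (J(U) = (U - 1/9*(-4))/(U + 9) = (U + 4/9)/(9 + U) = (4/9 + U)/(9 + U))
(136 + J(1))**2 = (136 + (4/9 + 1)/(9 + 1))**2 = (136 + (13/9)/10)**2 = (136 + (1/10)*(13/9))**2 = (136 + 13/90)**2 = (12253/90)**2 = 150136009/8100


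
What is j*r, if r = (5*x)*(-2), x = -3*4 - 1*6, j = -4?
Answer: -720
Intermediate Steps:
x = -18 (x = -12 - 6 = -18)
r = 180 (r = (5*(-18))*(-2) = -90*(-2) = 180)
j*r = -4*180 = -720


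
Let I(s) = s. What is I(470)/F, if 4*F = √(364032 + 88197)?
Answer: 1880*√452229/452229 ≈ 2.7956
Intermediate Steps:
F = √452229/4 (F = √(364032 + 88197)/4 = √452229/4 ≈ 168.12)
I(470)/F = 470/((√452229/4)) = 470*(4*√452229/452229) = 1880*√452229/452229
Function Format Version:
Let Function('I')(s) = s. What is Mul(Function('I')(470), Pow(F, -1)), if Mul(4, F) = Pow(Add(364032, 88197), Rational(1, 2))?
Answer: Mul(Rational(1880, 452229), Pow(452229, Rational(1, 2))) ≈ 2.7956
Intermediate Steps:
F = Mul(Rational(1, 4), Pow(452229, Rational(1, 2))) (F = Mul(Rational(1, 4), Pow(Add(364032, 88197), Rational(1, 2))) = Mul(Rational(1, 4), Pow(452229, Rational(1, 2))) ≈ 168.12)
Mul(Function('I')(470), Pow(F, -1)) = Mul(470, Pow(Mul(Rational(1, 4), Pow(452229, Rational(1, 2))), -1)) = Mul(470, Mul(Rational(4, 452229), Pow(452229, Rational(1, 2)))) = Mul(Rational(1880, 452229), Pow(452229, Rational(1, 2)))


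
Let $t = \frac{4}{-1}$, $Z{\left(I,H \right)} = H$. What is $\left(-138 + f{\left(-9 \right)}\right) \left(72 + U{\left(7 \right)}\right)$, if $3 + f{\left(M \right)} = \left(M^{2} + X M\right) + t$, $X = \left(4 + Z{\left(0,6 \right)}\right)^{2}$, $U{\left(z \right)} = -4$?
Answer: $-65552$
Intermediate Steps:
$t = -4$ ($t = 4 \left(-1\right) = -4$)
$X = 100$ ($X = \left(4 + 6\right)^{2} = 10^{2} = 100$)
$f{\left(M \right)} = -7 + M^{2} + 100 M$ ($f{\left(M \right)} = -3 - \left(4 - M^{2} - 100 M\right) = -3 + \left(-4 + M^{2} + 100 M\right) = -7 + M^{2} + 100 M$)
$\left(-138 + f{\left(-9 \right)}\right) \left(72 + U{\left(7 \right)}\right) = \left(-138 + \left(-7 + \left(-9\right)^{2} + 100 \left(-9\right)\right)\right) \left(72 - 4\right) = \left(-138 - 826\right) 68 = \left(-964\right) 68 = -65552$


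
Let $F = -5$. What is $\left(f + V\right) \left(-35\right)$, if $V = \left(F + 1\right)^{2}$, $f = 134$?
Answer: $-5250$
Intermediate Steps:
$V = 16$ ($V = \left(-5 + 1\right)^{2} = \left(-4\right)^{2} = 16$)
$\left(f + V\right) \left(-35\right) = \left(134 + 16\right) \left(-35\right) = 150 \left(-35\right) = -5250$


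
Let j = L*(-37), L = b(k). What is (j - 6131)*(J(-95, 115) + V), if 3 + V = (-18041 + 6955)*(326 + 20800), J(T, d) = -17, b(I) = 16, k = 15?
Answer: 1574545800888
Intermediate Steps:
V = -234202839 (V = -3 + (-18041 + 6955)*(326 + 20800) = -3 - 11086*21126 = -3 - 234202836 = -234202839)
L = 16
j = -592 (j = 16*(-37) = -592)
(j - 6131)*(J(-95, 115) + V) = (-592 - 6131)*(-17 - 234202839) = -6723*(-234202856) = 1574545800888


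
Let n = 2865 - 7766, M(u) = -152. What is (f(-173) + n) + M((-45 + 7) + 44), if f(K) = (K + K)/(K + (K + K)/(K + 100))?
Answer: -358617/71 ≈ -5050.9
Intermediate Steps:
n = -4901
f(K) = 2*K/(K + 2*K/(100 + K)) (f(K) = (2*K)/(K + (2*K)/(100 + K)) = (2*K)/(K + 2*K/(100 + K)) = 2*K/(K + 2*K/(100 + K)))
(f(-173) + n) + M((-45 + 7) + 44) = (2*(100 - 173)/(102 - 173) - 4901) - 152 = (2*(-73)/(-71) - 4901) - 152 = (2*(-1/71)*(-73) - 4901) - 152 = (146/71 - 4901) - 152 = -347825/71 - 152 = -358617/71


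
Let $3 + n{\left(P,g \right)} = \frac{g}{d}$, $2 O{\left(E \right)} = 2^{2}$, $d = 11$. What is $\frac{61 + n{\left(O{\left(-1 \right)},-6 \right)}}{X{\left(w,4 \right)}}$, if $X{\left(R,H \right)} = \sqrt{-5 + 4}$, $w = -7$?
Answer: $- \frac{632 i}{11} \approx - 57.455 i$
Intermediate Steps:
$O{\left(E \right)} = 2$ ($O{\left(E \right)} = \frac{2^{2}}{2} = \frac{1}{2} \cdot 4 = 2$)
$n{\left(P,g \right)} = -3 + \frac{g}{11}$
$X{\left(R,H \right)} = i$ ($X{\left(R,H \right)} = \sqrt{-1} = i$)
$\frac{61 + n{\left(O{\left(-1 \right)},-6 \right)}}{X{\left(w,4 \right)}} = \frac{61 + \left(-3 + \frac{1}{11} \left(-6\right)\right)}{i} = - i \left(61 - \frac{39}{11}\right) = - i \frac{632}{11} = - \frac{632 i}{11}$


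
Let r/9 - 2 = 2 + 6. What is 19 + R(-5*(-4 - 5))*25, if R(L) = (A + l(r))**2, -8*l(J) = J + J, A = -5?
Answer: 75701/4 ≈ 18925.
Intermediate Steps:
r = 90 (r = 18 + 9*(2 + 6) = 18 + 9*8 = 18 + 72 = 90)
l(J) = -J/4 (l(J) = -(J + J)/8 = -J/4)
R(L) = 3025/4 (R(L) = (-5 - 1/4*90)**2 = (-5 - 45/2)**2 = (-55/2)**2 = 3025/4)
19 + R(-5*(-4 - 5))*25 = 19 + (3025/4)*25 = 19 + 75625/4 = 75701/4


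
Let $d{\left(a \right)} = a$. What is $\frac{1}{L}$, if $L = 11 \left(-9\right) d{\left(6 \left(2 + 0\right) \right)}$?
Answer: $- \frac{1}{1188} \approx -0.00084175$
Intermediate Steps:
$L = -1188$ ($L = 11 \left(-9\right) 6 \left(2 + 0\right) = - 99 \cdot 6 \cdot 2 = \left(-99\right) 12 = -1188$)
$\frac{1}{L} = \frac{1}{-1188} = - \frac{1}{1188}$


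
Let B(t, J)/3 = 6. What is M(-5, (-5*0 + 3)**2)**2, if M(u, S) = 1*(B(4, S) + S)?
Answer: 729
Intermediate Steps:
B(t, J) = 18 (B(t, J) = 3*6 = 18)
M(u, S) = 18 + S (M(u, S) = 1*(18 + S) = 18 + S)
M(-5, (-5*0 + 3)**2)**2 = (18 + (-5*0 + 3)**2)**2 = (18 + (0 + 3)**2)**2 = (18 + 3**2)**2 = (18 + 9)**2 = 27**2 = 729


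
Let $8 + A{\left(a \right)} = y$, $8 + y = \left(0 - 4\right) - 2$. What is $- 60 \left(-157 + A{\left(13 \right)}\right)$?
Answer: $10740$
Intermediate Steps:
$y = -14$ ($y = -8 + \left(\left(0 - 4\right) - 2\right) = -8 - 6 = -14$)
$A{\left(a \right)} = -22$ ($A{\left(a \right)} = -8 - 14 = -22$)
$- 60 \left(-157 + A{\left(13 \right)}\right) = - 60 \left(-157 - 22\right) = \left(-60\right) \left(-179\right) = 10740$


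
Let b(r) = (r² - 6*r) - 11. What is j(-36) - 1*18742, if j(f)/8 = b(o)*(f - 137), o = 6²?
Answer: -1498238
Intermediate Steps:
o = 36
b(r) = -11 + r² - 6*r
j(f) = -1171624 + 8552*f (j(f) = 8*((-11 + 36² - 6*36)*(f - 137)) = 8*((-11 + 1296 - 216)*(-137 + f)) = 8*(1069*(-137 + f)) = 8*(-146453 + 1069*f) = -1171624 + 8552*f)
j(-36) - 1*18742 = (-1171624 + 8552*(-36)) - 1*18742 = (-1171624 - 307872) - 18742 = -1479496 - 18742 = -1498238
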